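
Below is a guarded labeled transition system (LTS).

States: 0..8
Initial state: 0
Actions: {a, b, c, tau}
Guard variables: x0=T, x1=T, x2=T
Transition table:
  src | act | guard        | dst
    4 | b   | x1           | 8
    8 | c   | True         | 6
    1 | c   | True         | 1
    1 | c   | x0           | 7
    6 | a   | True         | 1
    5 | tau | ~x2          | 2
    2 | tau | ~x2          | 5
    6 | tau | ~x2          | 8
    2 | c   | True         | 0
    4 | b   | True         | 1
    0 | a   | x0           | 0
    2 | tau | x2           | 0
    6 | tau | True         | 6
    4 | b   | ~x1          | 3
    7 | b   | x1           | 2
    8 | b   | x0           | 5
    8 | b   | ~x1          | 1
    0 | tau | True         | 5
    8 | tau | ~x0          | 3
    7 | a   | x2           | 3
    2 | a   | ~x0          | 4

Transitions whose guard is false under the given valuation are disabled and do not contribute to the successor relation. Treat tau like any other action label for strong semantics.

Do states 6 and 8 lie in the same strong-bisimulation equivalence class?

Bisimulation quotient by refinement:
  π0 = {{0,1,2,3,4,5,6,7,8}}
  π1 = {{0,6},{1},{2},{3,5},{4},{7},{8}}
  π2 = {{0},{1},{2},{3,5},{4},{6},{7},{8}}
8 equivalence class(es) (converged in 3)
6∈{6}, 8∈{8}

Answer: NOT BISIMILAR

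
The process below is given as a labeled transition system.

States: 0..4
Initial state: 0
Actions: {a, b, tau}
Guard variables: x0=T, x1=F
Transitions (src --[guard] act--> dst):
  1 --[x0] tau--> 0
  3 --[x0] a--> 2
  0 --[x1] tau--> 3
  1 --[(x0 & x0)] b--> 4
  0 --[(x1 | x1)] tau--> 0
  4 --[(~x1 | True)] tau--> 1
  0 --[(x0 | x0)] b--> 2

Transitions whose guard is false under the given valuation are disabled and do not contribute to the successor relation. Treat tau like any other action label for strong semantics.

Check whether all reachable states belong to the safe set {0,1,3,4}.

Inv-set: {0,1,3,4}
Reachable = {0,2}
  0: ok
  2: outside
reach 2 via b — violates

Answer: INVARIANT VIOLATED at state 2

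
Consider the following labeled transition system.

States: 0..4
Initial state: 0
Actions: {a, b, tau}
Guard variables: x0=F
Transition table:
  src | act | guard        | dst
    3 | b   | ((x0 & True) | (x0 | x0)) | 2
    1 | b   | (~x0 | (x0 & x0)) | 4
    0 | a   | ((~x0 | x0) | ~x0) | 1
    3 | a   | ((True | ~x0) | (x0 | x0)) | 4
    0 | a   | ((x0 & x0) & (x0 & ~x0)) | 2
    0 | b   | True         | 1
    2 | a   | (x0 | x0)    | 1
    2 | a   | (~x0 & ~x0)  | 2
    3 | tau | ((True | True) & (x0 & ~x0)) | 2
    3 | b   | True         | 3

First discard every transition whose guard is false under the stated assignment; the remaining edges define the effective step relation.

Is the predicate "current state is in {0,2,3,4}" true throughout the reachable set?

Answer: INVARIANT VIOLATED at state 1

Trace:
Safe = {0,2,3,4}
Reachable = {0,1,4}
  0: safe
  1: outside
  4: safe
counterexample path to 1: a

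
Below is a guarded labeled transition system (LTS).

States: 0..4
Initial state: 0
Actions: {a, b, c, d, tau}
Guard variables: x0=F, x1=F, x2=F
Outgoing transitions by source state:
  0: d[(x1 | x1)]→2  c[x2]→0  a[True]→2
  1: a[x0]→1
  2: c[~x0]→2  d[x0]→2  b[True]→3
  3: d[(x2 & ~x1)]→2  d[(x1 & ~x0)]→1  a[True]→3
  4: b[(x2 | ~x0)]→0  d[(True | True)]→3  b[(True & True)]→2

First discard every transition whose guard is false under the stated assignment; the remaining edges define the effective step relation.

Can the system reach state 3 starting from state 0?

Answer: REACHABLE

Trace:
After dropping false guards: 7 live edges.
L0 = {0}
L1 = {2}  now seen {0,2}
L2 = {3}  now seen {0,2,3}
Reachable = {0,2,3}
witness 3: a·b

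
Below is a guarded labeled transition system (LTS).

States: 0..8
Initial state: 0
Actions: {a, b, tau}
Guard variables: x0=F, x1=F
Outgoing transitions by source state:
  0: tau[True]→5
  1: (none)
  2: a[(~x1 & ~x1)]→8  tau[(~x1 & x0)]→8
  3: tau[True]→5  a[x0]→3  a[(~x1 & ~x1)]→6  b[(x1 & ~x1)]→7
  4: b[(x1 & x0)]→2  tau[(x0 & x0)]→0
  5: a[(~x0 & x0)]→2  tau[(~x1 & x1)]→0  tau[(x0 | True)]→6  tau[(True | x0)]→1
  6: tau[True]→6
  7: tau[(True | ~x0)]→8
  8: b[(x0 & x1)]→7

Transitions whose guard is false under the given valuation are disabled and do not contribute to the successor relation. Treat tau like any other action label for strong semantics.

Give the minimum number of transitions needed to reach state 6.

Answer: 2

Working:
Layered search for 6:
  L0 = {0}
  L1 = {5}
  L2 = {1,6}
depth(6)=2, e.g. tau·tau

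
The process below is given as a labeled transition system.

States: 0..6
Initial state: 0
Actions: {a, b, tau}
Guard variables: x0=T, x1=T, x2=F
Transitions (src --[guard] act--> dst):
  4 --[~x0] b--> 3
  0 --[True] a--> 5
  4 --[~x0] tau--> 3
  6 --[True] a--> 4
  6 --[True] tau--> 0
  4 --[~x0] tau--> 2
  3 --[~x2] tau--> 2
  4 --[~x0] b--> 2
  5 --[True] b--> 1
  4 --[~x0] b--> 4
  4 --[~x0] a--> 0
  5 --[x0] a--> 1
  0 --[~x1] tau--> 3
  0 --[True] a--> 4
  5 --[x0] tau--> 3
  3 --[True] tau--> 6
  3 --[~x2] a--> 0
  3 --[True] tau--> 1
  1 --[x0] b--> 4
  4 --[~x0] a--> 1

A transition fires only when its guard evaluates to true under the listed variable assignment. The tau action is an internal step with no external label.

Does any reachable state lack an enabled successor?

Reach set: {0,1,2,3,4,5,6}
  0: a→4  a→5  [2 exit(s)]
  1: b→4  [1 exit(s)]
  2: ∅  [STUCK]
  3: a→0  tau→1  tau→2  tau→6  [4 exit(s)]
  4: ∅  [STUCK]
  5: a→1  b→1  tau→3  [3 exit(s)]
  6: a→4  tau→0  [2 exit(s)]
trace reaching 2: a·tau·tau

Answer: DEADLOCK at state 2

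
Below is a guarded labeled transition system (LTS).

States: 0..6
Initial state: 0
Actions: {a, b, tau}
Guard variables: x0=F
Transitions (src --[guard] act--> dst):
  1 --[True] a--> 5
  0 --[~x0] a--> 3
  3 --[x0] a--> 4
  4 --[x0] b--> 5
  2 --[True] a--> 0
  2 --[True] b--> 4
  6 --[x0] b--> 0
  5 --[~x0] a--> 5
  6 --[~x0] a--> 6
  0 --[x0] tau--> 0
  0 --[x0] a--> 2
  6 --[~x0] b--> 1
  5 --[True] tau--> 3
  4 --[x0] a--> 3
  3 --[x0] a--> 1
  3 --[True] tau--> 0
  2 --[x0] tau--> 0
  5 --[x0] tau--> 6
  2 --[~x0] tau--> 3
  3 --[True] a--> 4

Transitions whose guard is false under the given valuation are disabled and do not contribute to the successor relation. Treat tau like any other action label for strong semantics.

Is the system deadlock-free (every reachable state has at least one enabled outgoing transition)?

Answer: DEADLOCK at state 4

Trace:
Reach set: {0,3,4}
  0: a→3  [1 out]
  3: a→4  tau→0  [2 out]
  4: ∅  [STUCK]
Path to 4: a·a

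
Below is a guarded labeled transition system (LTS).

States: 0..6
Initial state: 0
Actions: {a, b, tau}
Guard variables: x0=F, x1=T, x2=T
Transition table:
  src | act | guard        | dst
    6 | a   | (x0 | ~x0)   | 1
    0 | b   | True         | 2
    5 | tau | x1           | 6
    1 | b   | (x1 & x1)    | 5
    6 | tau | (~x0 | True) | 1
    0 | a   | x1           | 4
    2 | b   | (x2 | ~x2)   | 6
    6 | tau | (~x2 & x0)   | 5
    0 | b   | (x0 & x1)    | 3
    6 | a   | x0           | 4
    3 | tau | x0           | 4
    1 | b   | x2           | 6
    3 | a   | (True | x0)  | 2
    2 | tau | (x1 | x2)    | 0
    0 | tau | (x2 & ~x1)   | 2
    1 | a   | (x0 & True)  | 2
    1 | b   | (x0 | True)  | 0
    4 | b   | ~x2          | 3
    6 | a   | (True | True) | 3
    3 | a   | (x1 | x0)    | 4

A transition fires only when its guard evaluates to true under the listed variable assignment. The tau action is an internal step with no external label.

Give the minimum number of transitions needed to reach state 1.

Answer: 3

Analysis:
Layered search for 1:
  depth 0: {0}
  depth 1: {2,4}
  depth 2: {6}
  depth 3: {1,3}
1 enters at depth 3; path b·b·a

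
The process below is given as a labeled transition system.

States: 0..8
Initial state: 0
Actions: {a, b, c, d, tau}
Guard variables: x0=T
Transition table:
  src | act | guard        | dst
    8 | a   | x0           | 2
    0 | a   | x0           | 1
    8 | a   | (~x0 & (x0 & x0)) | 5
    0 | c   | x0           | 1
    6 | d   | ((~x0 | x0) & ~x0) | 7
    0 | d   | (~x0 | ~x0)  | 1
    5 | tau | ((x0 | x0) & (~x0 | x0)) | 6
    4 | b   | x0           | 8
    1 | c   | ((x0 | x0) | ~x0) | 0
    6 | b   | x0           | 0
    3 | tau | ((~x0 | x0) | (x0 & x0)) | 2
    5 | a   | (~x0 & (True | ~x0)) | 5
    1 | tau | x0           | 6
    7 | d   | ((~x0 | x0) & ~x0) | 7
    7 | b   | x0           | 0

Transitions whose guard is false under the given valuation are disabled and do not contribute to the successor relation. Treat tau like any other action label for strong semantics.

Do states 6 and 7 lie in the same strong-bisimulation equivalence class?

Answer: BISIMILAR

Working:
Compute ~ classes (split until stable):
  π0 = {{0,1,2,3,4,5,6,7,8}}
  π1 = {{0},{1},{2},{3,5},{4,6,7},{8}}
  π2 = {{0},{1},{2},{3},{4},{5},{6,7},{8}}
Fixed point at round 3; 8 class(es).
[6]={6,7}  [7]={6,7}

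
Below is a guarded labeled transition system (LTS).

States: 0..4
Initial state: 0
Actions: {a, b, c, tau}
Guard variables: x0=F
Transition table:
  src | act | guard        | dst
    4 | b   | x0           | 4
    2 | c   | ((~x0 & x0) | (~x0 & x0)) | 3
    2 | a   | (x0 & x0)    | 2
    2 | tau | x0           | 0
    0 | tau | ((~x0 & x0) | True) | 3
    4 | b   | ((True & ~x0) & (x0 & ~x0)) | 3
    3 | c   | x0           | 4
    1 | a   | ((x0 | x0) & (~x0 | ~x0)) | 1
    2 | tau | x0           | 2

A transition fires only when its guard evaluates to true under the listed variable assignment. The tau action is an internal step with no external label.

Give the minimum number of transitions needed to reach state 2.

Breadth-first toward 2:
  Layer 0: {0}
  Layer 1: {3}
2 never appears.

Answer: UNREACHABLE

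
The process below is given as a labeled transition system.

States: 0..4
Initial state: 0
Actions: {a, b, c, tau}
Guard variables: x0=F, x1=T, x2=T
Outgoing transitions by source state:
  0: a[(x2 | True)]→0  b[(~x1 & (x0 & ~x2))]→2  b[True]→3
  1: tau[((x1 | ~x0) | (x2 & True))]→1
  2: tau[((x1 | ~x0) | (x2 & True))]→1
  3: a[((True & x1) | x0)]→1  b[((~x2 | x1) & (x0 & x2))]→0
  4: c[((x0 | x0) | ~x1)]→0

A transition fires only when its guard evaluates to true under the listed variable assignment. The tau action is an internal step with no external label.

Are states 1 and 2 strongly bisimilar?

Bisimulation quotient by refinement:
  P[0] = {{0,1,2,3,4}}
  P[1] = {{0},{1,2},{3},{4}}
4 equivalence class(es) (converged in 2)
1∈{1,2}, 2∈{1,2}

Answer: BISIMILAR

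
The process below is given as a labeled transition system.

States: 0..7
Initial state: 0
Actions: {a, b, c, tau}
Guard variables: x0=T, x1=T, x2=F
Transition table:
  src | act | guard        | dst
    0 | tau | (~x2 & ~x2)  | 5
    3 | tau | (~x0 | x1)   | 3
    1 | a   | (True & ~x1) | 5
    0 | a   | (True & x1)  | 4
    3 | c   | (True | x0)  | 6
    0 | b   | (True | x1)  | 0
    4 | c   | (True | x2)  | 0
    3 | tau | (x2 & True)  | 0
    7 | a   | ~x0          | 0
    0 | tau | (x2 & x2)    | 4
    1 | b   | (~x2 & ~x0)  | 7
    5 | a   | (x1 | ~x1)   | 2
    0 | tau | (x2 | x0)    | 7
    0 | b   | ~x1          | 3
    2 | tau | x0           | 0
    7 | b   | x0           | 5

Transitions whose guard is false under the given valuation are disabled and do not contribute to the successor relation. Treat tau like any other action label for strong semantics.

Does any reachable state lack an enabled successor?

Reach set: {0,2,4,5,7}
  0: a→4  b→0  tau→5  tau→7  [4 out]
  2: tau→0  [1 out]
  4: c→0  [1 out]
  5: a→2  [1 out]
  7: b→5  [1 out]

Answer: DEADLOCK-FREE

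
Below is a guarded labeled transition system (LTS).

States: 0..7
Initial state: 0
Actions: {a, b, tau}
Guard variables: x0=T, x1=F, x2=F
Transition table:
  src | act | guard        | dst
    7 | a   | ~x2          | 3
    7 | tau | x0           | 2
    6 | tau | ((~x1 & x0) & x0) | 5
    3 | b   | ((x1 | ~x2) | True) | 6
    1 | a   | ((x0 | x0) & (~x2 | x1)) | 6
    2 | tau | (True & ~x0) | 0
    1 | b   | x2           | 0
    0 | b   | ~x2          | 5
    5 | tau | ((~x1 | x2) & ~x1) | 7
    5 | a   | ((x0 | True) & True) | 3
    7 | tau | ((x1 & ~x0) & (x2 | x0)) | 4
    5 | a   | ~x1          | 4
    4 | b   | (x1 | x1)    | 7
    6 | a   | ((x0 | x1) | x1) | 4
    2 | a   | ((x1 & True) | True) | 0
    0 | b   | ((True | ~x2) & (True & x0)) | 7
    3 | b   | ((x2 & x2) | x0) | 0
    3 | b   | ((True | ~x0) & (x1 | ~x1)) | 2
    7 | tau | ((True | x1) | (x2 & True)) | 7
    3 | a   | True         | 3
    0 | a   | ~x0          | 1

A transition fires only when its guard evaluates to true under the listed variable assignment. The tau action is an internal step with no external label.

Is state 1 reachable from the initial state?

Guard filter leaves 16 enabled edge(s).
depth 0: {0}
depth 1: {5,7}  now seen {0,5,7}
depth 2: {2,3,4}  now seen {0,2,3,4,5,7}
depth 3: {6}  now seen {0,2,3,4,5,6,7}
R = {0,2,3,4,5,6,7}

Answer: UNREACHABLE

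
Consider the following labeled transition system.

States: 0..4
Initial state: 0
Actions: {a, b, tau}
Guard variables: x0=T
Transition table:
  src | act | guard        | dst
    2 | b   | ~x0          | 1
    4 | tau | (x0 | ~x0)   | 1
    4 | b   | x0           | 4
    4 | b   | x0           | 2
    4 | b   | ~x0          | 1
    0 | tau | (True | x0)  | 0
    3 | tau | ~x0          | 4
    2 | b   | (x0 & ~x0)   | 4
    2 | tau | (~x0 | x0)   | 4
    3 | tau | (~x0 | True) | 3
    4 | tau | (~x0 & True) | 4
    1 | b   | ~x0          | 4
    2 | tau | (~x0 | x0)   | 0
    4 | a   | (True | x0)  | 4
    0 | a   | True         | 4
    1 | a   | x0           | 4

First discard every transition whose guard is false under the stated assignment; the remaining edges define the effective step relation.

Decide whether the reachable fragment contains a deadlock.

R = {0,1,2,4}
  0: a→4  tau→0  [deg 2]
  1: a→4  [deg 1]
  2: tau→0  tau→4  [deg 2]
  4: a→4  b→2  b→4  tau→1  [deg 4]

Answer: DEADLOCK-FREE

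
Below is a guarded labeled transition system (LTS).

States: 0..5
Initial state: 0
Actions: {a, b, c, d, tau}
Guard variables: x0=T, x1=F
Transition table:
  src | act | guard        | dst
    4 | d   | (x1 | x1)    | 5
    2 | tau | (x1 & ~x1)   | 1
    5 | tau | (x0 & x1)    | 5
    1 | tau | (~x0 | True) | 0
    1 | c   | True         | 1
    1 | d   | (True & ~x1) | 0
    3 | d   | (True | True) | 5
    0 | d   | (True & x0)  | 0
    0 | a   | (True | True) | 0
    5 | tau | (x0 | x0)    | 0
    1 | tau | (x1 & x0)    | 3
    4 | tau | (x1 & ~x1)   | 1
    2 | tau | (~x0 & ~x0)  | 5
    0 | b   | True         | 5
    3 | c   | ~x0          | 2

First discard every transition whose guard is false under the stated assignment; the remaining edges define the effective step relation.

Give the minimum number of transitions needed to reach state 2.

BFS to 2:
  L0 = {0}
  L1 = {5}
2 never appears.

Answer: UNREACHABLE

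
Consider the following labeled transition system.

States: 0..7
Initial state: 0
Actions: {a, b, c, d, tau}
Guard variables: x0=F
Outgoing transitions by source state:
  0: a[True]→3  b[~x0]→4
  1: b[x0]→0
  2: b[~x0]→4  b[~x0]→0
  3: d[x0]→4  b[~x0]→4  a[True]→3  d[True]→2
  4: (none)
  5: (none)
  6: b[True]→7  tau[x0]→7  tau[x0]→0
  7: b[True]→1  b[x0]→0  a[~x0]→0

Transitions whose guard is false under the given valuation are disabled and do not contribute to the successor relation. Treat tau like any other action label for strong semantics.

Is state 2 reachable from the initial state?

10 transition(s) survive guard evaluation.
Layer 0: {0}
Layer 1: {3,4}  cumulative {0,3,4}
Layer 2: {2}  cumulative {0,2,3,4}
Reach set: {0,2,3,4}
trace reaching 2: a·d

Answer: REACHABLE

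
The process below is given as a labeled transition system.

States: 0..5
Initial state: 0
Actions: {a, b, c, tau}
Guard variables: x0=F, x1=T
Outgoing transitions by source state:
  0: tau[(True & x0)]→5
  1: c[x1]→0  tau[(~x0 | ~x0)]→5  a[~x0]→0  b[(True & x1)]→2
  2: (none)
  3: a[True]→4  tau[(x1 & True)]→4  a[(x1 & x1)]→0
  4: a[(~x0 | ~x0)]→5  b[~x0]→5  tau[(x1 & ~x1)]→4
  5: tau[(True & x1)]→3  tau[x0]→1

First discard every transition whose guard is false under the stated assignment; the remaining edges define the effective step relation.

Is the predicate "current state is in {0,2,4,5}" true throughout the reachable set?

Answer: INVARIANT HOLDS

Trace:
Safe = {0,2,4,5}
Reach set: {0}
  0: ok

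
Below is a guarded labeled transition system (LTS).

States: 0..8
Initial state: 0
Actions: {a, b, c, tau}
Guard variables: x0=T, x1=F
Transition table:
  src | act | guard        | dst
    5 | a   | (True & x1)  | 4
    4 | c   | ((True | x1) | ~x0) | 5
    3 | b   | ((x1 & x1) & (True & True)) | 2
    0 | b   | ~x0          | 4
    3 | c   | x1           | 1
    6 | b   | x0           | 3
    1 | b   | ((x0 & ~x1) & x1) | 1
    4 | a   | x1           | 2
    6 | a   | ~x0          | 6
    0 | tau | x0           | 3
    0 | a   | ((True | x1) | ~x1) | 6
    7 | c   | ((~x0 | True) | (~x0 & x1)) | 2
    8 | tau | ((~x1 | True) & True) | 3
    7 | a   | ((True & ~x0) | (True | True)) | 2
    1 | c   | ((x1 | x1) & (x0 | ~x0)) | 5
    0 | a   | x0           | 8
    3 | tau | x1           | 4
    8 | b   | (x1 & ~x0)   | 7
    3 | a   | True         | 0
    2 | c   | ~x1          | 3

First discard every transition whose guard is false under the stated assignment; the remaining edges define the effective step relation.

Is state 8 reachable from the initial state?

After dropping false guards: 10 live edges.
L0 = {0}
L1 = {3,6,8}  now seen {0,3,6,8}
Reachable = {0,3,6,8}
Path to 8: a

Answer: REACHABLE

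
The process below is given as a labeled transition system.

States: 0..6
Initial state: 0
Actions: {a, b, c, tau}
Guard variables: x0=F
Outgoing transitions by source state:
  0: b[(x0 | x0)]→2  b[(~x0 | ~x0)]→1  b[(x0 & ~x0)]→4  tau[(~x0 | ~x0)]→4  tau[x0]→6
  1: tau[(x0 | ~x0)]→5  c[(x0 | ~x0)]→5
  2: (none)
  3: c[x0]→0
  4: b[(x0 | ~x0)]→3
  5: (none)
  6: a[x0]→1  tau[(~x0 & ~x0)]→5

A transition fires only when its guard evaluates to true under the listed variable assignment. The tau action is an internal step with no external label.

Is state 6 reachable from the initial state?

Answer: UNREACHABLE

Working:
After dropping false guards: 6 live edges.
depth 0: {0}
depth 1: {1,4}  cumulative {0,1,4}
depth 2: {3,5}  cumulative {0,1,3,4,5}
Reachable = {0,1,3,4,5}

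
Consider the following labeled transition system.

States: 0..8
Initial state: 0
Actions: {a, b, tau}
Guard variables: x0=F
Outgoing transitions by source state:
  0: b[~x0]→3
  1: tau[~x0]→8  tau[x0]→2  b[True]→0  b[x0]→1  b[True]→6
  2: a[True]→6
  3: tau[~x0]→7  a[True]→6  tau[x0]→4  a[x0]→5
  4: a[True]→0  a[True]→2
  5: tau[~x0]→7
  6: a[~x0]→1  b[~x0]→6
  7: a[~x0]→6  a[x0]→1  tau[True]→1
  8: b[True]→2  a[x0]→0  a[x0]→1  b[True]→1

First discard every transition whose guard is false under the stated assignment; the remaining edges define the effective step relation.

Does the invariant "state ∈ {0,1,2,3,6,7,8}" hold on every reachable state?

Answer: INVARIANT HOLDS

Analysis:
Safe = {0,1,2,3,6,7,8}
R = {0,1,2,3,6,7,8}
  0: ok
  1: ok
  2: ok
  3: ok
  6: ok
  7: ok
  8: ok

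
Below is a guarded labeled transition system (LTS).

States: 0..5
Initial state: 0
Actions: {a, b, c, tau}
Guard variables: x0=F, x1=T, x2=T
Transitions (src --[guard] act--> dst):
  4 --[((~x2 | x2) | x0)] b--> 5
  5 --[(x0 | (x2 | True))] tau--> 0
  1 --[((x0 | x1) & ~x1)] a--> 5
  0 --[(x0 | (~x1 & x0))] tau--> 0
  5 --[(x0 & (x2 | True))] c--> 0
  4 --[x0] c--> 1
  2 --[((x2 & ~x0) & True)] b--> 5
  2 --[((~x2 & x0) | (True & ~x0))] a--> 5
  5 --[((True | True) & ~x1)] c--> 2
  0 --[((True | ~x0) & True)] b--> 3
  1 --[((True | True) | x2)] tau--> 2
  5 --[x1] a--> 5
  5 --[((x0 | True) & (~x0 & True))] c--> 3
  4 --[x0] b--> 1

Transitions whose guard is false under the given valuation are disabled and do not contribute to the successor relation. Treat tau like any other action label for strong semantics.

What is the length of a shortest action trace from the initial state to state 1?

BFS to 1:
  L0 = {0}
  L1 = {3}
1 never appears.

Answer: UNREACHABLE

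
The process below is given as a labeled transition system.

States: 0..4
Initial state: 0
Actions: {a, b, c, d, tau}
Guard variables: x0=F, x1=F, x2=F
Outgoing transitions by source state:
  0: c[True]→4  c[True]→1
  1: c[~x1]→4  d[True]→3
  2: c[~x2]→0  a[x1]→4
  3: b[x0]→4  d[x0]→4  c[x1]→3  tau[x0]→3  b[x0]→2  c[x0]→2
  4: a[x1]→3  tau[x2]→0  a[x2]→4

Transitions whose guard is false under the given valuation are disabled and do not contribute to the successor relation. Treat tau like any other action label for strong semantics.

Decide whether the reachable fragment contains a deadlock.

Answer: DEADLOCK at state 3

Trace:
Reach set: {0,1,3,4}
  0: c→1  c→4  [2 exit(s)]
  1: c→4  d→3  [2 exit(s)]
  3: ∅  [no exit]
  4: ∅  [no exit]
Path to 3: c·d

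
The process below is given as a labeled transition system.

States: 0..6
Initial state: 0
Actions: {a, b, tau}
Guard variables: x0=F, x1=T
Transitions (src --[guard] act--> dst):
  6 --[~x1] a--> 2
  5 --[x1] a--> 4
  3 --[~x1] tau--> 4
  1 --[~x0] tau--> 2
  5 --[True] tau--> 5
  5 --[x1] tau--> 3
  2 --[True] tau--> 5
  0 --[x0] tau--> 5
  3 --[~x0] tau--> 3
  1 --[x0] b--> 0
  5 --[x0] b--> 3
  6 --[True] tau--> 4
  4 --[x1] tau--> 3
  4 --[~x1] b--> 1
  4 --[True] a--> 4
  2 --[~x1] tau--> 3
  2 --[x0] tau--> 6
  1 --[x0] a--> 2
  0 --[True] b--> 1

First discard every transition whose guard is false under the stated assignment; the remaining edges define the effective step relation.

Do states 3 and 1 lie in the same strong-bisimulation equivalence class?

Answer: NOT BISIMILAR

Working:
Refine partition for ~:
  round 0: {{0,1,2,3,4,5,6}}
  round 1: {{0},{1,2,3,6},{4,5}}
  round 2: {{0},{1,3},{2,6},{4},{5}}
  round 3: {{0},{1},{2},{3},{4},{5},{6}}
stable after 4 split(s): 7 block(s)
[3]={3}  [1]={1}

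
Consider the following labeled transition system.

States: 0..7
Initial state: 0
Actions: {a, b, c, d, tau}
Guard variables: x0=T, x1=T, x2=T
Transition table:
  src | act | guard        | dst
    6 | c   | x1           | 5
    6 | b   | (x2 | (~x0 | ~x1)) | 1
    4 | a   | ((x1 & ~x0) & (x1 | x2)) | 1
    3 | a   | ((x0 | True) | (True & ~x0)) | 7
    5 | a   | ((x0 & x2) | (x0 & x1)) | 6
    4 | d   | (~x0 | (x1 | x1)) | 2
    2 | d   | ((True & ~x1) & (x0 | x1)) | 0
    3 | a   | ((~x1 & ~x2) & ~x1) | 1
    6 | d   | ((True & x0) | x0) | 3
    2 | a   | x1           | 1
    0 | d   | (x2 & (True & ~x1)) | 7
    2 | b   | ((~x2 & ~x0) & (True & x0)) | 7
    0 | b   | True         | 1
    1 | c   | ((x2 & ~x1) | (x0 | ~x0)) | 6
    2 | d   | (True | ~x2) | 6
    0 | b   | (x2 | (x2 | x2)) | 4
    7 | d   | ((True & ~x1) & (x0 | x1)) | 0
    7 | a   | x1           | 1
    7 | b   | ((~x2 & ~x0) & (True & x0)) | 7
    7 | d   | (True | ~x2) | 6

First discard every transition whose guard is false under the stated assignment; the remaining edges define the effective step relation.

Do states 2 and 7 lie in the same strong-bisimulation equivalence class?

Answer: BISIMILAR

Trace:
Compute ~ classes (split until stable):
  round 0: {{0,1,2,3,4,5,6,7}}
  round 1: {{0},{1},{2,7},{3,5},{4},{6}}
  round 2: {{0},{1},{2,7},{3},{4},{5},{6}}
Fixed point at round 3; 7 class(es).
[2]={2,7}  [7]={2,7}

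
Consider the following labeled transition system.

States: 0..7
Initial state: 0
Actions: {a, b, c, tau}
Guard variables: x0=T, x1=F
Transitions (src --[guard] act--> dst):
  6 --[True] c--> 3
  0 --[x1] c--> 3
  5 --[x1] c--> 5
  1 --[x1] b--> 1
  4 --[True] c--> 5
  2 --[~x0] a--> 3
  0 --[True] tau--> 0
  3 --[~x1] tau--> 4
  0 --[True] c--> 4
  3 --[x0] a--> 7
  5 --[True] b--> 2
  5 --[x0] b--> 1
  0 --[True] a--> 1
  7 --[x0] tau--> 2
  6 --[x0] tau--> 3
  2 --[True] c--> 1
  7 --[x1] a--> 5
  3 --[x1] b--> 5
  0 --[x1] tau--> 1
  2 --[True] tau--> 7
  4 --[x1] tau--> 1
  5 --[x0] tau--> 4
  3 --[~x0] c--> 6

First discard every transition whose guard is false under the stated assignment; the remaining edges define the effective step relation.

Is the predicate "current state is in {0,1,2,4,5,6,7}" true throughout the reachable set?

Answer: INVARIANT HOLDS

Working:
Inv-set: {0,1,2,4,5,6,7}
Reach set: {0,1,2,4,5,7}
  0: ok
  1: ok
  2: ok
  4: ok
  5: ok
  7: ok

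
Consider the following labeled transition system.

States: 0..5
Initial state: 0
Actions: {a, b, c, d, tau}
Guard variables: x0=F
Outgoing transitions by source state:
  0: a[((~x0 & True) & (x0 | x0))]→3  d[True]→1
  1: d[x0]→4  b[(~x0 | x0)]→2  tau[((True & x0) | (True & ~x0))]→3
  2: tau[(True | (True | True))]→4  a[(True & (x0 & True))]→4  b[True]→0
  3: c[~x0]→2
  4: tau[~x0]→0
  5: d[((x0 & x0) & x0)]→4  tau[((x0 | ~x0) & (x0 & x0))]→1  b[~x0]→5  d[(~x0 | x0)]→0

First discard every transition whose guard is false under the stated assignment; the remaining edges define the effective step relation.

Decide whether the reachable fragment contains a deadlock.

Answer: DEADLOCK-FREE

Analysis:
Reachable = {0,1,2,3,4}
  0: d→1  [1 out]
  1: b→2  tau→3  [2 out]
  2: b→0  tau→4  [2 out]
  3: c→2  [1 out]
  4: tau→0  [1 out]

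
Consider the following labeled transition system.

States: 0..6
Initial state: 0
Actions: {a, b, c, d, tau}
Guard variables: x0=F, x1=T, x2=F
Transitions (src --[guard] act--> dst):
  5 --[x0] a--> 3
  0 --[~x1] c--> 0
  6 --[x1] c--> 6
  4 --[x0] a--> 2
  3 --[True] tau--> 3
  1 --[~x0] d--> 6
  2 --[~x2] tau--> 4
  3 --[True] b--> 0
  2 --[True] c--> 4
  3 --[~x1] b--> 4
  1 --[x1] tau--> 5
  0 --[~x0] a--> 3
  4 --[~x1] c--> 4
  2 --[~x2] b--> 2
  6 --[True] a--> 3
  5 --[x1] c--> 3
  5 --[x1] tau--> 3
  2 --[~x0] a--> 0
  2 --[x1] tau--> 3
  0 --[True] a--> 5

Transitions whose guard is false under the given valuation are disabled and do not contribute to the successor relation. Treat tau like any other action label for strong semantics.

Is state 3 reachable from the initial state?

After dropping false guards: 15 live edges.
L0 = {0}
L1 = {3,5}  cumulative {0,3,5}
R = {0,3,5}
Path to 3: a

Answer: REACHABLE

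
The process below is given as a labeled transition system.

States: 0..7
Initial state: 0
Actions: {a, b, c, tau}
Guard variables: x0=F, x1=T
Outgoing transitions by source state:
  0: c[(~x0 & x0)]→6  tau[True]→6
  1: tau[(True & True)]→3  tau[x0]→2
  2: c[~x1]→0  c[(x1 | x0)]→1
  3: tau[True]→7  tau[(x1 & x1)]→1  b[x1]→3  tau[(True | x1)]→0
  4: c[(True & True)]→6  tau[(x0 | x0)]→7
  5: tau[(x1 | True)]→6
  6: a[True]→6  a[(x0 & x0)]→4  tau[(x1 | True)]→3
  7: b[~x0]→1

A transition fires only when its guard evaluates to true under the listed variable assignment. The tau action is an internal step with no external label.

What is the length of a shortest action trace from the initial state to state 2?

Answer: UNREACHABLE

Working:
BFS to 2:
  depth 0: {0}
  depth 1: {6}
  depth 2: {3}
  depth 3: {1,7}
2 never appears.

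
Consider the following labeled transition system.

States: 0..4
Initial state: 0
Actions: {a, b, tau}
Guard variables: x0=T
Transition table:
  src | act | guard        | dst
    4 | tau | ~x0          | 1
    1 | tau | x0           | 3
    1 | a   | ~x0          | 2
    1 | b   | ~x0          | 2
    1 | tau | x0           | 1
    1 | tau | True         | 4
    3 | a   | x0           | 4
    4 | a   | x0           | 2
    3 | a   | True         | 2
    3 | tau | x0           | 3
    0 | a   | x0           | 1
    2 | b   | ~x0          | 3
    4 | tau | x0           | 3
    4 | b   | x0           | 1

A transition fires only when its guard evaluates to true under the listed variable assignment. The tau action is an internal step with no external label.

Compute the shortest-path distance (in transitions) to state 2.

BFS to 2:
  L0 = {0}
  L1 = {1}
  L2 = {3,4}
  L3 = {2}
first hit 2 at d=3 via a·tau·a

Answer: 3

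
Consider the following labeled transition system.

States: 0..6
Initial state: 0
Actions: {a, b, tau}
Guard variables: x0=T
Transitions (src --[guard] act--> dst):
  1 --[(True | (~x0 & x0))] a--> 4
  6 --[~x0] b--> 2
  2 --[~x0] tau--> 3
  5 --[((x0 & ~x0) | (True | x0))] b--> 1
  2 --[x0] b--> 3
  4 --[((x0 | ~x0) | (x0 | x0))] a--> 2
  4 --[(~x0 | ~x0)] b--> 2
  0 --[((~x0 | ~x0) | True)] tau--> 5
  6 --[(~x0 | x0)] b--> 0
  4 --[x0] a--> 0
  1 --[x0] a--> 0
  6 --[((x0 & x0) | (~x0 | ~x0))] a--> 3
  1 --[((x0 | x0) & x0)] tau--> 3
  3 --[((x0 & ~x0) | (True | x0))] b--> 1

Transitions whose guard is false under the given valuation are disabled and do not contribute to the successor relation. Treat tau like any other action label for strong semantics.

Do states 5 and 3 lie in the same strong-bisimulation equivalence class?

Answer: BISIMILAR

Analysis:
Refine partition for ~:
  P[0] = {{0,1,2,3,4,5,6}}
  P[1] = {{0},{1},{2,3,5},{4},{6}}
  P[2] = {{0},{1},{2},{3,5},{4},{6}}
Fixed point at round 3; 6 class(es).
5∈{3,5}, 3∈{3,5}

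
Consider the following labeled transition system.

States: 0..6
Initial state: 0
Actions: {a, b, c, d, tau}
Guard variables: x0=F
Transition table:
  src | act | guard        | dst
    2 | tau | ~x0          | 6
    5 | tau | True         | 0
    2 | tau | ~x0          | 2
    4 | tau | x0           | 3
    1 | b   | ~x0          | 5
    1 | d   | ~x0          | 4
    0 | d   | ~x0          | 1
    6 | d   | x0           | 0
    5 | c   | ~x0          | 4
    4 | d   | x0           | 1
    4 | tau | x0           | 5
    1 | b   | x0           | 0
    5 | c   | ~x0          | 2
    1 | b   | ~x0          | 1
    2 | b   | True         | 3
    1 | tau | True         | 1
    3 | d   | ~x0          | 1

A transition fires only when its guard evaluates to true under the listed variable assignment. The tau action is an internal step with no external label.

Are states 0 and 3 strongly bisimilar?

Answer: BISIMILAR

Analysis:
Refine partition for ~:
  P[0] = {{0,1,2,3,4,5,6}}
  P[1] = {{0,3},{1},{2},{4,6},{5}}
5 equivalence class(es) (converged in 2)
0∈{0,3}, 3∈{0,3}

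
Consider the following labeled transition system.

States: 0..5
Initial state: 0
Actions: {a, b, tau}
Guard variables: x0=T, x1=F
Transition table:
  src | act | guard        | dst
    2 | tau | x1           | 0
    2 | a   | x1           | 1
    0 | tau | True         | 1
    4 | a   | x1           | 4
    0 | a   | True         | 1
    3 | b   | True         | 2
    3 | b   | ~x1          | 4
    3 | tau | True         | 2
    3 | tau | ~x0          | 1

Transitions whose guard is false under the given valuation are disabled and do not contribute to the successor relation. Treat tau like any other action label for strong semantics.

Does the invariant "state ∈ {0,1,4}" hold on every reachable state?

Safe = {0,1,4}
Reachable = {0,1}
  0: ✓
  1: ✓

Answer: INVARIANT HOLDS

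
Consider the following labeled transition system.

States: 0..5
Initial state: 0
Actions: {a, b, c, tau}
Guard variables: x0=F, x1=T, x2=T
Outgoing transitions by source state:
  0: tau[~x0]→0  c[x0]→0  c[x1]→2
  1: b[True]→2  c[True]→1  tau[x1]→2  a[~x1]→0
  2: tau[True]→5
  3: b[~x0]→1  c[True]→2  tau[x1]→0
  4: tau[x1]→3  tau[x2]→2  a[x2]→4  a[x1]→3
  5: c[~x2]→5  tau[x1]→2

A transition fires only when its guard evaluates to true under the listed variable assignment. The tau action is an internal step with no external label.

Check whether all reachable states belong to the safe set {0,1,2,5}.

Allowed set {0,1,2,5}
R = {0,2,5}
  0: ✓
  2: ✓
  5: ✓

Answer: INVARIANT HOLDS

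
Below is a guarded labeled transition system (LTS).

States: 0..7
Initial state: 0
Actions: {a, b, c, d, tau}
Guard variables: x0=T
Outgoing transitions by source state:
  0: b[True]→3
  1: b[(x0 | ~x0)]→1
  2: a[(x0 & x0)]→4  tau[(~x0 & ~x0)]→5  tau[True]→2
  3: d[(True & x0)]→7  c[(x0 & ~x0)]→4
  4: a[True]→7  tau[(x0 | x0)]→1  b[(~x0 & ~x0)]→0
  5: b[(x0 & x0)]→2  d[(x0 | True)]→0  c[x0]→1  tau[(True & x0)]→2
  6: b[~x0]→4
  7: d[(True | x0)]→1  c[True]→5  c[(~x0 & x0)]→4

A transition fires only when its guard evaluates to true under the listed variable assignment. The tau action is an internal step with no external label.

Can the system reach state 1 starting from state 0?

Guard filter leaves 13 enabled edge(s).
Layer 0: {0}
Layer 1: {3}  total {0,3}
Layer 2: {7}  total {0,3,7}
Layer 3: {1,5}  total {0,1,3,5,7}
Layer 4: {2}  total {0,1,2,3,5,7}
Layer 5: {4}  total {0,1,2,3,4,5,7}
Reach set: {0,1,2,3,4,5,7}
Path to 1: b·d·d

Answer: REACHABLE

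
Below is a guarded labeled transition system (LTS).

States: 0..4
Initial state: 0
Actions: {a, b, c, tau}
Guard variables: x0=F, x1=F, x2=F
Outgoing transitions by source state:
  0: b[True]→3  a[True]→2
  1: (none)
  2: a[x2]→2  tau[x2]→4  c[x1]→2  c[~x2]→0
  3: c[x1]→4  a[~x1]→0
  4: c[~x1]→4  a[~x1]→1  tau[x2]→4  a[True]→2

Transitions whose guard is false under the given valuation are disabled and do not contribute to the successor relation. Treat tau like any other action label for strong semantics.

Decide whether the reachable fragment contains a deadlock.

Answer: DEADLOCK-FREE

Analysis:
R = {0,2,3}
  0: a→2  b→3  [2 exit(s)]
  2: c→0  [1 exit(s)]
  3: a→0  [1 exit(s)]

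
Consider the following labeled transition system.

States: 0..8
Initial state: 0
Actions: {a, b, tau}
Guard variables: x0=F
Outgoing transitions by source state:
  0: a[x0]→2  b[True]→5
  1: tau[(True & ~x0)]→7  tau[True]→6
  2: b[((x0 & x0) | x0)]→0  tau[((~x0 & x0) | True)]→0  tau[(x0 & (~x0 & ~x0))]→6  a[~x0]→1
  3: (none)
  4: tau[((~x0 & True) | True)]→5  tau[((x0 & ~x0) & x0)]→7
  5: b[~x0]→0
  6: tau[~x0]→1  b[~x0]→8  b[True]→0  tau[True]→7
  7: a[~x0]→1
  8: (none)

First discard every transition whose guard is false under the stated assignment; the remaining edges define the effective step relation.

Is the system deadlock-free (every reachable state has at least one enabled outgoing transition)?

Reachable = {0,5}
  0: b→5  [1 out]
  5: b→0  [1 out]

Answer: DEADLOCK-FREE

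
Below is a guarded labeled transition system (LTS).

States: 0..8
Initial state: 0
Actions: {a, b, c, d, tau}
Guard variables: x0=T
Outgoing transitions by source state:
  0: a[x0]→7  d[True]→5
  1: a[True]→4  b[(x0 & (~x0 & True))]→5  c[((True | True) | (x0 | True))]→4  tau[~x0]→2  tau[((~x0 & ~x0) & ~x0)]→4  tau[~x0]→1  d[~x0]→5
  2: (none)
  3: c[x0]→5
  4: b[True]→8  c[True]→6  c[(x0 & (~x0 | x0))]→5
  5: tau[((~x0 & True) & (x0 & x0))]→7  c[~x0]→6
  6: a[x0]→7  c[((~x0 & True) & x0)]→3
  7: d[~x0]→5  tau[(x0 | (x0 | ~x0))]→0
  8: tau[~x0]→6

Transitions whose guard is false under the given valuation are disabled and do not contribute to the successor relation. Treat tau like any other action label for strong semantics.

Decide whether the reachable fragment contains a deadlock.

Reachable = {0,5,7}
  0: a→7  d→5  [deg 2]
  5: ∅  [no exit]
  7: tau→0  [deg 1]
witness 5: d

Answer: DEADLOCK at state 5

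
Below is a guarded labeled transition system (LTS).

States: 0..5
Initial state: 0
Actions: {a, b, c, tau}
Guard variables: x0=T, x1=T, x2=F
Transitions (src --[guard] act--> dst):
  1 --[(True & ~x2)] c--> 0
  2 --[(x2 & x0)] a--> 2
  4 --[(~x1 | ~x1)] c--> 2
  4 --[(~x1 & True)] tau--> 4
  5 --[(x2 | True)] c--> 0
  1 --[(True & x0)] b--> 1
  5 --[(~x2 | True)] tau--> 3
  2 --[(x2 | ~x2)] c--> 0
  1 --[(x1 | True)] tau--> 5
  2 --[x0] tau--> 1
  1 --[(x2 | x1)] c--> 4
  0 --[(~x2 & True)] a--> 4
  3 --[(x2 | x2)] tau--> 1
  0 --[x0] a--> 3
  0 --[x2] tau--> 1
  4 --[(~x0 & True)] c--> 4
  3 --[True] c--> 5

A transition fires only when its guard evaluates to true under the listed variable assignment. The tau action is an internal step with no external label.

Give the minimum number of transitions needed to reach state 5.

Answer: 2

Trace:
Layered search for 5:
  Layer 0: {0}
  Layer 1: {3,4}
  Layer 2: {5}
depth(5)=2, e.g. a·c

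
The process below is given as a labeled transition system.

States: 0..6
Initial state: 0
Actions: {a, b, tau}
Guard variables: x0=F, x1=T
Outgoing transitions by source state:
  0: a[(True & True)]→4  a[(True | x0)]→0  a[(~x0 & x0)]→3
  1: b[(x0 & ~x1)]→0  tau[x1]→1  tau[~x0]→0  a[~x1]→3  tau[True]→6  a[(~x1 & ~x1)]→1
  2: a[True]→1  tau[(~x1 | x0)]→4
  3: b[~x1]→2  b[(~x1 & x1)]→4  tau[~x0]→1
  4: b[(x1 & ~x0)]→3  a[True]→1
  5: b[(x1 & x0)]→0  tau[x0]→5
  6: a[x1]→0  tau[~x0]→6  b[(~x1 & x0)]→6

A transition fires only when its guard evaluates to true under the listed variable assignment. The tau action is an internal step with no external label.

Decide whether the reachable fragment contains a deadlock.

Answer: DEADLOCK-FREE

Trace:
Reach set: {0,1,3,4,6}
  0: a→0  a→4  [deg 2]
  1: tau→0  tau→1  tau→6  [deg 3]
  3: tau→1  [deg 1]
  4: a→1  b→3  [deg 2]
  6: a→0  tau→6  [deg 2]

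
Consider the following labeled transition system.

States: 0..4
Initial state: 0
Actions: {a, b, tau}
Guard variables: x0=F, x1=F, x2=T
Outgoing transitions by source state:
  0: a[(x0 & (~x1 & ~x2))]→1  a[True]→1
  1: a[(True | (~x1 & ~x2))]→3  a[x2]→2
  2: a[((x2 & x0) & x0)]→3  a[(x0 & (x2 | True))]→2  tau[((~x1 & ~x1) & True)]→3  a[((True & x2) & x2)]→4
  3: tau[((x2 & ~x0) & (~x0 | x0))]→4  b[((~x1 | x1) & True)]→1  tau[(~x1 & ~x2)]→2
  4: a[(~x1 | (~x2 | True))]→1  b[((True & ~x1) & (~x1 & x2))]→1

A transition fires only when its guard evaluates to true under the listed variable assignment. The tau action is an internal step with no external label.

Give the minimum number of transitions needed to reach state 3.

Answer: 2

Working:
Breadth-first toward 3:
  L0 = {0}
  L1 = {1}
  L2 = {2,3}
first hit 3 at d=2 via a·a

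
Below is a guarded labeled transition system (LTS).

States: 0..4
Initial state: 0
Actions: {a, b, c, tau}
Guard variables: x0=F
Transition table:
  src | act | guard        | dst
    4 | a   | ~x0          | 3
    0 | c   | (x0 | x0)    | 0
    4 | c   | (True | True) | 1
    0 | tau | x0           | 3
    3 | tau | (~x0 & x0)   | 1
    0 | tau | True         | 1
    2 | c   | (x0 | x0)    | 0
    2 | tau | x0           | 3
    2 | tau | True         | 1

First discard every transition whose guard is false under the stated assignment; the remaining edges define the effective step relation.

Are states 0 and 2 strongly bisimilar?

Bisimulation quotient by refinement:
  π0 = {{0,1,2,3,4}}
  π1 = {{0,2},{1,3},{4}}
3 equivalence class(es) (converged in 2)
[0]={0,2}  [2]={0,2}

Answer: BISIMILAR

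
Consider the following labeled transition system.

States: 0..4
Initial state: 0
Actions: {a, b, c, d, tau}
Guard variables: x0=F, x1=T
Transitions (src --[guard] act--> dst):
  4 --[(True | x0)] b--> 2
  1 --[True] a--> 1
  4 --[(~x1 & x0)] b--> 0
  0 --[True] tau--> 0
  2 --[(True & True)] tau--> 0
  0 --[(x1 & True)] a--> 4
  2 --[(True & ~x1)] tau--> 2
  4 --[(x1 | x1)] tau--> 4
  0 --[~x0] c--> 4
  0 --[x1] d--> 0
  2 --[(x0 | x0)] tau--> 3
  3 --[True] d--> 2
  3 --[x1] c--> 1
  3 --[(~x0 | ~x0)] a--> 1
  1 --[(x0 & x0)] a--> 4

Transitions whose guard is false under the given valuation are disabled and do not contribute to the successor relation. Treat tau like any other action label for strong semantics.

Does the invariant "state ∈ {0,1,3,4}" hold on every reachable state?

Answer: INVARIANT VIOLATED at state 2

Analysis:
Safe = {0,1,3,4}
R = {0,2,4}
  0: safe
  2: outside
  4: safe
witness against invariant: a·b → 2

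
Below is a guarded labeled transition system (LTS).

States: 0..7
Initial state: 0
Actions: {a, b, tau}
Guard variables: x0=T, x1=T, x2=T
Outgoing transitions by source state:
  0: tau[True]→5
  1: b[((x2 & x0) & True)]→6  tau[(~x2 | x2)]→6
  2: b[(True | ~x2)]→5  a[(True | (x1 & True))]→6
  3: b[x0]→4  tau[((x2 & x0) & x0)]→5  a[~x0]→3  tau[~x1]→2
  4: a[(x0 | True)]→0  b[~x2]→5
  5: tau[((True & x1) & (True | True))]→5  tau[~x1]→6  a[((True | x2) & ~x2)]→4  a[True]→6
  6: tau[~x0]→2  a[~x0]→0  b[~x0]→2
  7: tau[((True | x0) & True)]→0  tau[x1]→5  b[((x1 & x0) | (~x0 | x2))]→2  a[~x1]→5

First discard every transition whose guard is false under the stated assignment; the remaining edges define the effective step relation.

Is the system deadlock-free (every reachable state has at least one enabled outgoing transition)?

Reach set: {0,5,6}
  0: tau→5  [deg 1]
  5: a→6  tau→5  [deg 2]
  6: ∅  [deadlock]
witness 6: tau·a

Answer: DEADLOCK at state 6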